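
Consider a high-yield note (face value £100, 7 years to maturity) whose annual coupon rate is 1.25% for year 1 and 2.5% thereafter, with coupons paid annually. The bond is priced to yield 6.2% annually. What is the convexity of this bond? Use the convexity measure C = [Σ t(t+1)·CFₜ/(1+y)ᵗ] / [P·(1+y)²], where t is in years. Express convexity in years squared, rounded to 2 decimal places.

With y = 0.062:
  t   CF        PV=CF/(1+0.062)^t    t·PV        t(t+1)·PV
  1         1.25         1.1770         1.1770           2.3540
  2         2.50         2.2166         4.4332          13.2997
  3         2.50         2.0872         6.2616          25.0465
  4         2.50         1.9654         7.8614          39.3072
  5         2.50         1.8506         9.2531          55.5186
  6         2.50         1.7426        10.4555          73.1884
  7       102.50        67.2748       470.9234       3,767.3873
  Σ                     78.3142       510.3653       3,976.1018
P = 78.3142.
Convexity = Σ t(t+1)·PV / [P·(1+y)²] = 3,976.1018 / (78.3142 × 1.127844) = 45.01611.

45.02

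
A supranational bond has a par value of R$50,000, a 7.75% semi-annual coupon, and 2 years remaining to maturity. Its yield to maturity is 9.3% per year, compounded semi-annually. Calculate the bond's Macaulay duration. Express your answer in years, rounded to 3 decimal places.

Periodic yield y = 0.0465. Discount each cash flow and weight by its period:
  t   CF        PV=CF/(1+0.0465)^t    t·PV
  1     1,937.50     1,851.4095     1,851.4095
  2     1,937.50     1,769.1443     3,538.2885
  3     1,937.50     1,690.5344     5,071.6032
  4    51,937.50    43,303.6108   173,214.4431
  Σ                 48,614.6989   183,675.7442
Price P = Σ PV = 48,614.6989.
Macaulay duration = Σ(t·PV) / P = 183,675.7442 / 48,614.6989 = 3.77819 half-year periods.
In years: 3.77819 / 2 = 1.88910 years.

1.889 years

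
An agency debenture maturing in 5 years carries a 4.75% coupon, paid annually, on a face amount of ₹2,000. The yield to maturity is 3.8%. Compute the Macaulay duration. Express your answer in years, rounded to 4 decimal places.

4.5768 years

Periodic yield y = 0.038. Discount each cash flow and weight by its year:
  t   CF        PV=CF/(1+0.038)^t    t·PV
  1        95.00        91.5222        91.5222
  2        95.00        88.1716       176.3433
  3        95.00        84.9438       254.8313
  4        95.00        81.8341       327.3363
  5     2,095.00     1,738.5903     8,692.9516
  Σ                  2,085.0620     9,542.9847
Price P = Σ PV = 2,085.0620.
Macaulay duration = Σ(t·PV) / P = 9,542.9847 / 2,085.0620 = 4.57684 years.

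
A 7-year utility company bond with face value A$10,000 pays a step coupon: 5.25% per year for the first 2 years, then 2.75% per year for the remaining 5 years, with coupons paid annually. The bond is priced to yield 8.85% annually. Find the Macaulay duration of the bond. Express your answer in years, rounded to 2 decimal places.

6.04 years

Periodic yield y = 0.0885. Discount each cash flow and weight by its year:
  t   CF        PV=CF/(1+0.0885)^t    t·PV
  1       525.00       482.3151       482.3151
  2       525.00       443.1007       886.2014
  3       275.00       213.2296       639.6887
  4       275.00       195.8930       783.5721
  5       275.00       179.9660       899.8301
  6       275.00       165.3340       992.0038
  7    10,275.00     5,675.2212    39,726.5487
  Σ                  7,355.0596    44,410.1599
Price P = Σ PV = 7,355.0596.
Macaulay duration = Σ(t·PV) / P = 44,410.1599 / 7,355.0596 = 6.03804 years.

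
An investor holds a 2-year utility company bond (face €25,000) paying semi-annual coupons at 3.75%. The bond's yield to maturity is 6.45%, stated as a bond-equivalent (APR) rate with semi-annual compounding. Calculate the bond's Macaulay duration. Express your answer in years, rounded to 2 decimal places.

Periodic yield y = 0.03225. Discount each cash flow and weight by its period:
  t   CF        PV=CF/(1+0.03225)^t    t·PV
  1       468.75       454.1051       454.1051
  2       468.75       439.9178       879.8355
  3       468.75       426.1737     1,278.5210
  4    25,468.75    22,432.0035    89,728.0140
  Σ                 23,752.2000    92,340.4757
Price P = Σ PV = 23,752.2000.
Macaulay duration = Σ(t·PV) / P = 92,340.4757 / 23,752.2000 = 3.88766 half-year periods.
In years: 3.88766 / 2 = 1.94383 years.

1.94 years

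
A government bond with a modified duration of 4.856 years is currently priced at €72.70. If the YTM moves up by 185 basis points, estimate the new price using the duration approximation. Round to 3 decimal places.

Duration approximation: ΔP/P ≈ -D_mod · Δy = -4.856 × (+0.0185) = -0.089836.
New price ≈ 72.70 × (1 - 0.089836) = 66.1689228.

€66.169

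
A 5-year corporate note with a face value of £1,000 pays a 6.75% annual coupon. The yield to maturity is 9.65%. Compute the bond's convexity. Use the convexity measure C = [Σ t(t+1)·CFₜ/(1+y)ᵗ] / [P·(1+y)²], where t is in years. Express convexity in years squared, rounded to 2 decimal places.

With y = 0.0965:
  t   CF        PV=CF/(1+0.0965)^t    t·PV        t(t+1)·PV
  1        67.50        61.5595        61.5595         123.1190
  2        67.50        56.1418       112.2836         336.8509
  3        67.50        51.2009       153.6028         614.4112
  4        67.50        46.6949       186.7795         933.8975
  5     1,067.50       673.4800     3,367.4000      20,204.4000
  Σ                    889.0771     3,881.6255      22,212.6787
P = 889.0771.
Convexity = Σ t(t+1)·PV / [P·(1+y)²] = 22,212.6787 / (889.0771 × 1.202312) = 20.77994.

20.78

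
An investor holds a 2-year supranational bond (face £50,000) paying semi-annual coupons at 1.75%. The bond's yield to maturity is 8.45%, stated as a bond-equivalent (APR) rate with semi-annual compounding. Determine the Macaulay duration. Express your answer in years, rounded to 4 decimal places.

1.9721 years

Periodic yield y = 0.04225. Discount each cash flow and weight by its period:
  t   CF        PV=CF/(1+0.04225)^t    t·PV
  1       437.50       419.7649       419.7649
  2       437.50       402.7488       805.4976
  3       437.50       386.4224     1,159.2673
  4    50,437.50    42,743.0921   170,972.3686
  Σ                 43,952.0283   173,356.8984
Price P = Σ PV = 43,952.0283.
Macaulay duration = Σ(t·PV) / P = 173,356.8984 / 43,952.0283 = 3.94423 half-year periods.
In years: 3.94423 / 2 = 1.97211 years.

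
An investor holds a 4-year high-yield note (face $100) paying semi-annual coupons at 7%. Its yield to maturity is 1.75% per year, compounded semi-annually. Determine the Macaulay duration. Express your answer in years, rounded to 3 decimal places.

Periodic yield y = 0.00875. Discount each cash flow and weight by its period:
  t   CF        PV=CF/(1+0.00875)^t    t·PV
  1         3.50         3.4696         3.4696
  2         3.50         3.4395         6.8791
  3         3.50         3.4097        10.2291
  4         3.50         3.3801        13.5205
  5         3.50         3.3508        16.7541
  6         3.50         3.3217        19.9305
  7         3.50         3.2929        23.0505
  8       103.50        96.5321       772.2572
  Σ                    120.1967       866.0907
Price P = Σ PV = 120.1967.
Macaulay duration = Σ(t·PV) / P = 866.0907 / 120.1967 = 7.20561 half-year periods.
In years: 7.20561 / 2 = 3.60281 years.

3.603 years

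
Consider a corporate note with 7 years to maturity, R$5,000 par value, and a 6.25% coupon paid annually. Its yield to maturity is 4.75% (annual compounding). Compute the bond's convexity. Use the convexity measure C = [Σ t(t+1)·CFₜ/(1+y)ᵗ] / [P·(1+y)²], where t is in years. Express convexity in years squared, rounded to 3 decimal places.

40.744

With y = 0.0475:
  t   CF        PV=CF/(1+0.0475)^t    t·PV        t(t+1)·PV
  1       312.50       298.3294       298.3294         596.6587
  2       312.50       284.8013       569.6026       1,708.8078
  3       312.50       271.8867       815.6600       3,262.6401
  4       312.50       259.5577     1,038.2307       5,191.1537
  5       312.50       247.7878     1,238.9388       7,433.6330
  6       312.50       236.5516     1,419.3094       9,935.1659
  7     5,312.50     3,839.0231    26,873.1615     214,985.2917
  Σ                  5,437.9374    32,253.2324     243,113.3510
P = 5,437.9374.
Convexity = Σ t(t+1)·PV / [P·(1+y)²] = 243,113.3510 / (5,437.9374 × 1.097256) = 40.74427.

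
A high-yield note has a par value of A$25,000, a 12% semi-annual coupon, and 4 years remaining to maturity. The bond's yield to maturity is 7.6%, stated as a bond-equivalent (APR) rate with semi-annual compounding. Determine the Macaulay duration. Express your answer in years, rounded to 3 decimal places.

Periodic yield y = 0.038. Discount each cash flow and weight by its period:
  t   CF        PV=CF/(1+0.038)^t    t·PV
  1     1,500.00     1,445.0867     1,445.0867
  2     1,500.00     1,392.1837     2,784.3674
  3     1,500.00     1,341.2175     4,023.6524
  4     1,500.00     1,292.1170     5,168.4681
  5     1,500.00     1,244.8141     6,224.0704
  6     1,500.00     1,199.2429     7,195.4571
  7     1,500.00     1,155.3399     8,087.3795
  8    26,500.00    19,663.7818   157,310.2542
  Σ                 28,733.7835   192,238.7358
Price P = Σ PV = 28,733.7835.
Macaulay duration = Σ(t·PV) / P = 192,238.7358 / 28,733.7835 = 6.69034 half-year periods.
In years: 6.69034 / 2 = 3.34517 years.

3.345 years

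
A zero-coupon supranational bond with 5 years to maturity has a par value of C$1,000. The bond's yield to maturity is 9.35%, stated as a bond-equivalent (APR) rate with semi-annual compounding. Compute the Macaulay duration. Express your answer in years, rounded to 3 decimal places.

A zero-coupon bond has a single cash flow at maturity, so its Macaulay duration equals its maturity: 5 years.
(Equivalently: 10 semi-annual periods ÷ 2 = 5 years.)

5.000 years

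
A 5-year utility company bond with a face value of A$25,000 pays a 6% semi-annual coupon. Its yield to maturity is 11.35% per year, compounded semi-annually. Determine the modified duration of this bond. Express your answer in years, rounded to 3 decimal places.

4.075 years

Periodic yield y = 0.05675. First find Macaulay duration:
  t   CF        PV=CF/(1+0.05675)^t    t·PV
  1       750.00       709.7232       709.7232
  2       750.00       671.6094     1,343.2188
  3       750.00       635.5423     1,906.6270
  4       750.00       601.4122     2,405.6488
  5       750.00       569.1149     2,845.5747
  6       750.00       538.5521     3,231.3126
  7       750.00       509.6306     3,567.4140
  8       750.00       482.2622     3,858.0975
  9       750.00       456.3636     4,107.2720
  10   25,750.00    14,827.0471   148,270.4714
  Σ                 20,001.2576   172,245.3600
P = 20,001.2576; Macaulay duration = 172,245.3600 / 20,001.2576 = 8.61173 half-year periods = 4.30586 years.
Modified duration = D_Mac / (1 + y) = 4.30586 / 1.05675 = 4.07463 years.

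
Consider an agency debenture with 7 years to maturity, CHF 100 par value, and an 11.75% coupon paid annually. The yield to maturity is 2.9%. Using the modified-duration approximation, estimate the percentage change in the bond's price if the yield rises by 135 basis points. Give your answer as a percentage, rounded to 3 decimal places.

-7.251%

Periodic yield y = 0.029. Modified duration first:
  t   CF        PV=CF/(1+0.029)^t    t·PV
  1        11.75        11.4189        11.4189
  2        11.75        11.0970        22.1941
  3        11.75        10.7843        32.3529
  4        11.75        10.4804        41.9215
  5        11.75        10.1850        50.9250
  6        11.75         9.8980        59.3877
  7       111.75        91.4829       640.3803
  Σ                    155.3464       858.5803
P = 155.3464; D_Mac = 5.52688 yrs; D_mod = 5.52688/(1+0.029) = 5.37111 yrs.
ΔP/P ≈ -D_mod · Δy = -5.37111 × (+0.0135) = -0.072510 = -7.2510%.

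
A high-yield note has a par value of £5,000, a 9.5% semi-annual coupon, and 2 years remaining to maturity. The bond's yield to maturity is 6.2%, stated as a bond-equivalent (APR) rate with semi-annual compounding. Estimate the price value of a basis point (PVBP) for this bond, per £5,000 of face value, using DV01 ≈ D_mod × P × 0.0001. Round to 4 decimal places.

£0.9636

Periodic yield y = 0.031.
  t   CF        PV=CF/(1+0.031)^t    t·PV
  1       237.50       230.3589       230.3589
  2       237.50       223.4325       446.8649
  3       237.50       216.7143       650.1430
  4     5,237.50     4,635.4230    18,541.6922
  Σ                  5,305.9287    19,869.0589
P = 5,305.9287; D_Mac = 3.74469 half-year periods = 1.87235 yrs; D_mod = 1.81605 yrs.
DV01 ≈ 1.81605 × 5,305.9287 × 0.0001 = 0.963582.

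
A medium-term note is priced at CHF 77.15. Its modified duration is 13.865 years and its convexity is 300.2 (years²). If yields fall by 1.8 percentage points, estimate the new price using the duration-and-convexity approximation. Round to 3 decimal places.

CHF 100.156

Duration effect: -D_mod·Δy = -13.865 × (-0.018) = +0.249570
Convexity effect: ½·C·(Δy)² = 0.5 × 300.2 × (-0.018)² = +0.0486324
ΔP/P ≈ +0.249570 + 0.0486324 = +0.2982024
New price ≈ 77.15 × (1 + 0.2982024) = 100.15631516.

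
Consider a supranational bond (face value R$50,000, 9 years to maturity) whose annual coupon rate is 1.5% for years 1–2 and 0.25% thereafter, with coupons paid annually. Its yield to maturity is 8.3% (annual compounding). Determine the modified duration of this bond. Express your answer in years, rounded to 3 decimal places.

Periodic yield y = 0.083. First find Macaulay duration:
  t   CF        PV=CF/(1+0.083)^t    t·PV
  1       750.00       692.5208       692.5208
  2       750.00       639.4467     1,278.8934
  3       125.00        98.4067       295.2201
  4       125.00        90.8649       363.4596
  5       125.00        83.9011       419.5056
  6       125.00        77.4710       464.8261
  7       125.00        71.5337       500.7360
  8       125.00        66.0515       528.4116
  9    50,125.00    24,456.7236   220,110.5127
  Σ                 26,276.9200   224,654.0860
P = 26,276.9200; Macaulay duration = 224,654.0860 / 26,276.9200 = 8.54948 years.
Modified duration = D_Mac / (1 + y) = 8.54948 / 1.083 = 7.89426 years.

7.894 years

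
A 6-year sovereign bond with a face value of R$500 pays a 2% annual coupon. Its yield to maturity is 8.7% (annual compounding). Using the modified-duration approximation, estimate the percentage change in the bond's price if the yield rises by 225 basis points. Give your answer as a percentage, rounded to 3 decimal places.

Periodic yield y = 0.087. Modified duration first:
  t   CF        PV=CF/(1+0.087)^t    t·PV
  1        10.00         9.1996         9.1996
  2        10.00         8.4633        16.9266
  3        10.00         7.7859        23.3578
  4        10.00         7.1628        28.6511
  5        10.00         6.5895        32.9475
  6       510.00       309.1668     1,855.0011
  Σ                    348.3680     1,966.0838
P = 348.3680; D_Mac = 5.64370 yrs; D_mod = 5.64370/(1+0.087) = 5.19199 yrs.
ΔP/P ≈ -D_mod · Δy = -5.19199 × (+0.0225) = -0.116820 = -11.6820%.

-11.682%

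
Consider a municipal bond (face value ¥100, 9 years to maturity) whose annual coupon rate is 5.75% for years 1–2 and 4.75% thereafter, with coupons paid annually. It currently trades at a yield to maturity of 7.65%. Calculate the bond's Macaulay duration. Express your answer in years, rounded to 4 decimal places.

7.2184 years

Periodic yield y = 0.0765. Discount each cash flow and weight by its year:
  t   CF        PV=CF/(1+0.0765)^t    t·PV
  1         5.75         5.3414         5.3414
  2         5.75         4.9618         9.9236
  3         4.75         3.8076        11.4228
  4         4.75         3.5370        14.1481
  5         4.75         3.2857        16.4283
  6         4.75         3.0522        18.3130
  7         4.75         2.8353        19.8469
  8         4.75         2.6338        21.0703
  9       104.75        53.9545       485.5906
  Σ                     83.4092       602.0851
Price P = Σ PV = 83.4092.
Macaulay duration = Σ(t·PV) / P = 602.0851 / 83.4092 = 7.21845 years.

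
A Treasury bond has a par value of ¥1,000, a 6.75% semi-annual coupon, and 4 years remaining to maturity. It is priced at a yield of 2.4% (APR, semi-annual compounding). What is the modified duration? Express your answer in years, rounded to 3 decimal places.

Periodic yield y = 0.012. First find Macaulay duration:
  t   CF        PV=CF/(1+0.012)^t    t·PV
  1        33.75        33.3498        33.3498
  2        33.75        32.9544        65.9087
  3        33.75        32.5636        97.6908
  4        33.75        32.1775       128.7098
  5        33.75        31.7959       158.9795
  6        33.75        31.4189       188.5133
  7        33.75        31.0463       217.3243
  8     1,033.75       939.6615     7,517.2918
  Σ                  1,164.9678     8,407.7680
P = 1,164.9678; Macaulay duration = 8,407.7680 / 1,164.9678 = 7.21717 half-year periods = 3.60858 years.
Modified duration = D_Mac / (1 + y) = 3.60858 / 1.012 = 3.56579 years.

3.566 years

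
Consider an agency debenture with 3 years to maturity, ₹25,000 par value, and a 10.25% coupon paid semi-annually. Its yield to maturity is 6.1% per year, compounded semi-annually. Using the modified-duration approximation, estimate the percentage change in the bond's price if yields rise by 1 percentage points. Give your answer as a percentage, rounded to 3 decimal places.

Periodic yield y = 0.0305. Modified duration first:
  t   CF        PV=CF/(1+0.0305)^t    t·PV
  1     1,281.25     1,243.3285     1,243.3285
  2     1,281.25     1,206.5293     2,413.0587
  3     1,281.25     1,170.8193     3,512.4580
  4     1,281.25     1,136.1663     4,544.6651
  5     1,281.25     1,102.5388     5,512.6942
  6    26,281.25    21,946.1347   131,676.8083
  Σ                 27,805.5170   148,903.0128
P = 27,805.5170; D_Mac = 5.35516 half-year periods = 2.67758 yrs; D_mod = 2.67758/(1+0.0305) = 2.59833 yrs.
ΔP/P ≈ -D_mod · Δy = -2.59833 × (+0.01) = -0.025983 = -2.5983%.

-2.598%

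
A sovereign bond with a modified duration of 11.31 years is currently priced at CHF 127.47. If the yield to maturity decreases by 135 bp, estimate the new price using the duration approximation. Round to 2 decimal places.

Duration approximation: ΔP/P ≈ -D_mod · Δy = -11.31 × (-0.0135) = +0.152685.
New price ≈ 127.47 × (1 + 0.152685) = 146.93275695.

CHF 146.93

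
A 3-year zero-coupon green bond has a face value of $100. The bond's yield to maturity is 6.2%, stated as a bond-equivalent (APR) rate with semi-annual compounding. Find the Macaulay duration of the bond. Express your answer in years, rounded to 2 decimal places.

3.00 years

A zero-coupon bond has a single cash flow at maturity, so its Macaulay duration equals its maturity: 3 years.
(Equivalently: 6 semi-annual periods ÷ 2 = 3 years.)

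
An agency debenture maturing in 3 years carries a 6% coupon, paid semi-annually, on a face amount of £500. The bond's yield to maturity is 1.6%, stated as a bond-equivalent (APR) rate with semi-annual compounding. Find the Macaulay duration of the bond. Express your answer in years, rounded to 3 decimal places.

2.804 years

Periodic yield y = 0.008. Discount each cash flow and weight by its period:
  t   CF        PV=CF/(1+0.008)^t    t·PV
  1        15.00        14.8810        14.8810
  2        15.00        14.7628        29.5257
  3        15.00        14.6457        43.9371
  4        15.00        14.5294        58.1178
  5        15.00        14.4141        72.0707
  6       515.00       490.9577     2,945.7459
  Σ                    564.1907     3,164.2781
Price P = Σ PV = 564.1907.
Macaulay duration = Σ(t·PV) / P = 3,164.2781 / 564.1907 = 5.60853 half-year periods.
In years: 5.60853 / 2 = 2.80426 years.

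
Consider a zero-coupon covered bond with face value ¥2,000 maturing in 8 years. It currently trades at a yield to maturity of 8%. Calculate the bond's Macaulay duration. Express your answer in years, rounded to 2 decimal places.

A zero-coupon bond has a single cash flow at maturity, so its Macaulay duration equals its maturity: 8 years.

8.00 years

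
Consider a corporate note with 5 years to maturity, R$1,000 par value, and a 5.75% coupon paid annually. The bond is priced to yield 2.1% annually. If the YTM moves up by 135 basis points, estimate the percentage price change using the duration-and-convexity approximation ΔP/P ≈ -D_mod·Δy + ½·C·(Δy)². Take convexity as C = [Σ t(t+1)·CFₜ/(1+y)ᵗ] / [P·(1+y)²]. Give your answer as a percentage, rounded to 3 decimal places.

-5.759%

With y = 0.021:
  t   CF        PV=CF/(1+0.021)^t    t·PV        t(t+1)·PV
  1        57.50        56.3173        56.3173         112.6347
  2        57.50        55.1590       110.3180         330.9540
  3        57.50        54.0245       162.0734         648.2938
  4        57.50        52.9133       211.6532       1,058.2661
  5     1,057.50       953.1290     4,765.6448      28,593.8688
  Σ                  1,171.5431     5,306.0068      30,744.0173
P = 1,171.5431; D_Mac = 4.52908 yrs; D_mod = 4.43592 yrs; C = 25.17392.
Duration effect: -4.43592 × (+0.0135) = -0.059885
Convexity effect: 0.5 × 25.17392 × (0.0135)² = +0.0022940
ΔP/P ≈ -0.059885 + 0.0022940 = -0.057591 = -5.7591%.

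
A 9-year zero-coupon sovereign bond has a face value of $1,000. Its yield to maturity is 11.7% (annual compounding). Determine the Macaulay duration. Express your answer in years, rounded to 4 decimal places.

9.0000 years

A zero-coupon bond has a single cash flow at maturity, so its Macaulay duration equals its maturity: 9 years.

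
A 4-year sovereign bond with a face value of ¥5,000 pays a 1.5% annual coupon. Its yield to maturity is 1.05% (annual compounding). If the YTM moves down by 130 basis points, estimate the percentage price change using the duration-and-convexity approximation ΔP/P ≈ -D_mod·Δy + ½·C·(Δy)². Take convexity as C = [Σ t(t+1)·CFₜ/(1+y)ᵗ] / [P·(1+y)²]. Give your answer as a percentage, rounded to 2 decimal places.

With y = 0.0105:
  t   CF        PV=CF/(1+0.0105)^t    t·PV        t(t+1)·PV
  1        75.00        74.2207        74.2207         148.4414
  2        75.00        73.4495       146.8989         440.6968
  3        75.00        72.6863       218.0588         872.2351
  4     5,075.00     4,867.3298    19,469.3192      97,346.5962
  Σ                  5,087.6862    19,908.4976      98,807.9695
P = 5,087.6862; D_Mac = 3.91307 yrs; D_mod = 3.87241 yrs; C = 19.01950.
Duration effect: -3.87241 × (-0.013) = +0.050341
Convexity effect: 0.5 × 19.01950 × (-0.013)² = +0.0016071
ΔP/P ≈ +0.050341 + 0.0016071 = +0.051949 = +5.1949%.

+5.19%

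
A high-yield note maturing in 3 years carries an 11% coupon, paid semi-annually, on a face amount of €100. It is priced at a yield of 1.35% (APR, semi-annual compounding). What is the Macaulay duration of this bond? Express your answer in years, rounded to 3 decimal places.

Periodic yield y = 0.00675. Discount each cash flow and weight by its period:
  t   CF        PV=CF/(1+0.00675)^t    t·PV
  1         5.50         5.4631         5.4631
  2         5.50         5.4265        10.8530
  3         5.50         5.3901        16.1703
  4         5.50         5.3540        21.4159
  5         5.50         5.3181        26.5904
  6       105.50       101.3264       607.9584
  Σ                    128.2782       688.4511
Price P = Σ PV = 128.2782.
Macaulay duration = Σ(t·PV) / P = 688.4511 / 128.2782 = 5.36686 half-year periods.
In years: 5.36686 / 2 = 2.68343 years.

2.683 years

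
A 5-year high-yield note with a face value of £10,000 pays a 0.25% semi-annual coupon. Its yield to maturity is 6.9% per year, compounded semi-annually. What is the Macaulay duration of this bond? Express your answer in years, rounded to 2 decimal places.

Periodic yield y = 0.0345. Discount each cash flow and weight by its period:
  t   CF        PV=CF/(1+0.0345)^t    t·PV
  1        12.50        12.0831        12.0831
  2        12.50        11.6802        23.3603
  3        12.50        11.2906        33.8719
  4        12.50        10.9141        43.6564
  5        12.50        10.5501        52.7506
  6        12.50        10.1983        61.1897
  7        12.50         9.8582        69.0072
  8        12.50         9.5294        76.2353
  9        12.50         9.2116        82.9045
  10   10,012.50     7,132.4310    71,324.3100
  Σ                  7,227.7466    71,779.3691
Price P = Σ PV = 7,227.7466.
Macaulay duration = Σ(t·PV) / P = 71,779.3691 / 7,227.7466 = 9.93109 half-year periods.
In years: 9.93109 / 2 = 4.96554 years.

4.97 years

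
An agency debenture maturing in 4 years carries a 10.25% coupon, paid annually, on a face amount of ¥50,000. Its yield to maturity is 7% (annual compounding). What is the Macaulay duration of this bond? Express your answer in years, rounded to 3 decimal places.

Periodic yield y = 0.07. Discount each cash flow and weight by its year:
  t   CF        PV=CF/(1+0.07)^t    t·PV
  1     5,125.00     4,789.7196     4,789.7196
  2     5,125.00     4,476.3735     8,952.7470
  3     5,125.00     4,183.5266    12,550.5799
  4    55,125.00    42,054.5986   168,218.3943
  Σ                 55,504.2183   194,511.4407
Price P = Σ PV = 55,504.2183.
Macaulay duration = Σ(t·PV) / P = 194,511.4407 / 55,504.2183 = 3.50444 years.

3.504 years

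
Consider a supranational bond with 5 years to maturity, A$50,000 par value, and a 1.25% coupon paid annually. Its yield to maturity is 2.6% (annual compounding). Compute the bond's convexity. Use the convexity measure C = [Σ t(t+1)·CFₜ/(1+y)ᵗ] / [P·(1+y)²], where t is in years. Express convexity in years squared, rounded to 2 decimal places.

27.54

With y = 0.026:
  t   CF        PV=CF/(1+0.026)^t    t·PV        t(t+1)·PV
  1       625.00       609.1618       609.1618       1,218.3236
  2       625.00       593.7249     1,187.4499       3,562.3497
  3       625.00       578.6793     1,736.0379       6,944.1514
  4       625.00       564.0149     2,256.0596      11,280.2979
  5    50,625.00    44,527.4918   222,637.4590   1,335,824.7540
  Σ                 46,873.0727   228,426.1681   1,358,829.8766
P = 46,873.0727.
Convexity = Σ t(t+1)·PV / [P·(1+y)²] = 1,358,829.8766 / (46,873.0727 × 1.052676) = 27.53892.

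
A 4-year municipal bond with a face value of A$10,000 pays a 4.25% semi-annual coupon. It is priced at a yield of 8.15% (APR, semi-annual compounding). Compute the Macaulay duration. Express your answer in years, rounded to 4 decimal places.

Periodic yield y = 0.04075. Discount each cash flow and weight by its period:
  t   CF        PV=CF/(1+0.04075)^t    t·PV
  1       212.50       204.1797       204.1797
  2       212.50       196.1851       392.3703
  3       212.50       188.5036       565.5108
  4       212.50       181.1229       724.4914
  5       212.50       174.0311       870.1554
  6       212.50       167.2170     1,003.3020
  7       212.50       160.6697     1,124.6879
  8    10,212.50     7,419.2621    59,354.0967
  Σ                  8,691.1712    64,238.7943
Price P = Σ PV = 8,691.1712.
Macaulay duration = Σ(t·PV) / P = 64,238.7943 / 8,691.1712 = 7.39127 half-year periods.
In years: 7.39127 / 2 = 3.69564 years.

3.6956 years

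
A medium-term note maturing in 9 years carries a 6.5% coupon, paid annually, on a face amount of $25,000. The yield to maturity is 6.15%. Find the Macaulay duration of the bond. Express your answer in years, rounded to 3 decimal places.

Periodic yield y = 0.0615. Discount each cash flow and weight by its year:
  t   CF        PV=CF/(1+0.0615)^t    t·PV
  1     1,625.00     1,530.8526     1,530.8526
  2     1,625.00     1,442.1597     2,884.3195
  3     1,625.00     1,358.6055     4,075.8165
  4     1,625.00     1,279.8921     5,119.5686
  5     1,625.00     1,205.7392     6,028.6959
  6     1,625.00     1,135.8824     6,815.2945
  7     1,625.00     1,070.0729     7,490.5105
  8     1,625.00     1,008.0762     8,064.6099
  9    26,625.00    15,560.0013   140,040.0120
  Σ                 25,591.2820   182,049.6799
Price P = Σ PV = 25,591.2820.
Macaulay duration = Σ(t·PV) / P = 182,049.6799 / 25,591.2820 = 7.11374 years.

7.114 years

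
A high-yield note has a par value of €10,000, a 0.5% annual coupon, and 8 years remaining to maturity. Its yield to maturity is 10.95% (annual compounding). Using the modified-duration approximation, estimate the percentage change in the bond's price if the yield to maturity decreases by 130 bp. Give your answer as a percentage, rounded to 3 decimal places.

+9.109%

Periodic yield y = 0.1095. Modified duration first:
  t   CF        PV=CF/(1+0.1095)^t    t·PV
  1        50.00        45.0653        45.0653
  2        50.00        40.6177        81.2354
  3        50.00        36.6090       109.8271
  4        50.00        32.9960       131.9838
  5        50.00        29.7395       148.6974
  6        50.00        26.8044       160.8264
  7        50.00        24.1590       169.1130
  8    10,050.00     4,376.7084    35,013.6669
  Σ                  4,612.6993    35,860.4154
P = 4,612.6993; D_Mac = 7.77428 yrs; D_mod = 7.77428/(1+0.1095) = 7.00701 yrs.
ΔP/P ≈ -D_mod · Δy = -7.00701 × (-0.013) = +0.091091 = +9.1091%.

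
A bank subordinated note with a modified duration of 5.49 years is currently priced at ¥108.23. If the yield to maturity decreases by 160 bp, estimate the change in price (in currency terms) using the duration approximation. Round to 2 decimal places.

Duration approximation: ΔP/P ≈ -D_mod · Δy = -5.49 × (-0.016) = +0.087840.
ΔP ≈ 108.23 × (+0.087840) = +9.5069232.

+¥9.51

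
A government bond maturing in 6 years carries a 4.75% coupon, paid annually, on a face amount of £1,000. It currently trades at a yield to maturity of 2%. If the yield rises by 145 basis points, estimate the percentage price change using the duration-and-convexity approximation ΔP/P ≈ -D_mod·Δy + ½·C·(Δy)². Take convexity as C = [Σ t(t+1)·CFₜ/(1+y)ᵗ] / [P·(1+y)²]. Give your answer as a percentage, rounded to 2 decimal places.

With y = 0.02:
  t   CF        PV=CF/(1+0.02)^t    t·PV        t(t+1)·PV
  1        47.50        46.5686        46.5686          93.1373
  2        47.50        45.6555        91.3110         273.9331
  3        47.50        44.7603       134.2809         537.1237
  4        47.50        43.8827       175.5306         877.6532
  5        47.50        43.0222       215.1111       1,290.6664
  6     1,047.50       930.1500     5,580.9001      39,066.3010
  Σ                  1,154.0393     6,243.7024      42,138.8146
P = 1,154.0393; D_Mac = 5.41030 yrs; D_mod = 5.30422 yrs; C = 35.09630.
Duration effect: -5.30422 × (+0.0145) = -0.076911
Convexity effect: 0.5 × 35.09630 × (0.0145)² = +0.0036895
ΔP/P ≈ -0.076911 + 0.0036895 = -0.073222 = -7.3222%.

-7.32%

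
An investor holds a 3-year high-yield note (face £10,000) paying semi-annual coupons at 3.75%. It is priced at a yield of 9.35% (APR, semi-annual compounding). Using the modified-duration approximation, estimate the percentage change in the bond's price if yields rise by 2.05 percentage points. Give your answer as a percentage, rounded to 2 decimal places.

Periodic yield y = 0.04675. Modified duration first:
  t   CF        PV=CF/(1+0.04675)^t    t·PV
  1       187.50       179.1259       179.1259
  2       187.50       171.1257       342.2515
  3       187.50       163.4829       490.4487
  4       187.50       156.1814       624.7257
  5       187.50       149.2060       746.0302
  6    10,187.50     7,744.7928    46,468.7569
  Σ                  8,563.9148    48,851.3389
P = 8,563.9148; D_Mac = 5.70432 half-year periods = 2.85216 yrs; D_mod = 2.85216/(1+0.04675) = 2.72478 yrs.
ΔP/P ≈ -D_mod · Δy = -2.72478 × (+0.0205) = -0.055858 = -5.5858%.

-5.59%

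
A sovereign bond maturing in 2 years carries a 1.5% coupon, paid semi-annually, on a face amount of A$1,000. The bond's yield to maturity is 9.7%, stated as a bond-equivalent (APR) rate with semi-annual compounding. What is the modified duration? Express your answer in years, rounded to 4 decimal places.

Periodic yield y = 0.0485. First find Macaulay duration:
  t   CF        PV=CF/(1+0.0485)^t    t·PV
  1         7.50         7.1531         7.1531
  2         7.50         6.8222        13.6444
  3         7.50         6.5066        19.5199
  4     1,007.50       833.6261     3,334.5045
  Σ                    854.1080     3,374.8219
P = 854.1080; Macaulay duration = 3,374.8219 / 854.1080 = 3.95128 half-year periods = 1.97564 years.
Modified duration = D_Mac / (1 + y) = 1.97564 / 1.0485 = 1.88425 years.

1.8843 years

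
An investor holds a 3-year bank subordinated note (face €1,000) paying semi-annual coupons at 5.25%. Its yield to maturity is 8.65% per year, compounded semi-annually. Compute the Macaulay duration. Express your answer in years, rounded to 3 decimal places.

2.804 years

Periodic yield y = 0.04325. Discount each cash flow and weight by its period:
  t   CF        PV=CF/(1+0.04325)^t    t·PV
  1        26.25        25.1618        25.1618
  2        26.25        24.1186        48.2372
  3        26.25        23.1187        69.3562
  4        26.25        22.1603        88.6412
  5        26.25        21.2416       106.2080
  6     1,026.25       796.0179     4,776.1071
  Σ                    911.8189     5,113.7116
Price P = Σ PV = 911.8189.
Macaulay duration = Σ(t·PV) / P = 5,113.7116 / 911.8189 = 5.60825 half-year periods.
In years: 5.60825 / 2 = 2.80413 years.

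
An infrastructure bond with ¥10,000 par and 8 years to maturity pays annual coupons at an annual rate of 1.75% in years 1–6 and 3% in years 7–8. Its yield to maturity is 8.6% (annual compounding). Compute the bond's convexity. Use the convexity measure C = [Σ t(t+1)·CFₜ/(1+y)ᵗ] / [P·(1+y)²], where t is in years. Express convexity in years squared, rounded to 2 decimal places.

With y = 0.086:
  t   CF        PV=CF/(1+0.086)^t    t·PV        t(t+1)·PV
  1       175.00       161.1418       161.1418         322.2836
  2       175.00       148.3810       296.7621         890.2862
  3       175.00       136.6308       409.8924       1,639.5695
  4       175.00       125.8110       503.2442       2,516.2208
  5       175.00       115.8481       579.2405       3,475.4431
  6       175.00       106.6741       640.0448       4,480.3133
  7       300.00       168.3885     1,178.7196       9,429.7571
  8    10,300.00     5,323.5167    42,588.1338     383,293.2041
  Σ                  6,286.3921    46,357.1791     406,047.0776
P = 6,286.3921.
Convexity = Σ t(t+1)·PV / [P·(1+y)²] = 406,047.0776 / (6,286.3921 × 1.179396) = 54.76654.

54.77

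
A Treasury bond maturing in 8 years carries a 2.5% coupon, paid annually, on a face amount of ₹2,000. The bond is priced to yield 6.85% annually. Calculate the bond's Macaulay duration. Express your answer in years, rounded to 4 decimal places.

7.2182 years

Periodic yield y = 0.0685. Discount each cash flow and weight by its year:
  t   CF        PV=CF/(1+0.0685)^t    t·PV
  1        50.00        46.7946        46.7946
  2        50.00        43.7946        87.5893
  3        50.00        40.9870       122.9611
  4        50.00        38.3594       153.4376
  5        50.00        35.9002       179.5012
  6        50.00        33.5987       201.5924
  7        50.00        31.4448       220.1133
  8     2,050.00     1,206.5842     9,652.6739
  Σ                  1,477.4636    10,664.6634
Price P = Σ PV = 1,477.4636.
Macaulay duration = Σ(t·PV) / P = 10,664.6634 / 1,477.4636 = 7.21822 years.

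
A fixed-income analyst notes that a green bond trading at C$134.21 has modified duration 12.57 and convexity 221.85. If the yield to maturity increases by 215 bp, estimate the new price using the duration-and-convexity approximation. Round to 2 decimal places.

Duration effect: -D_mod·Δy = -12.57 × (+0.0215) = -0.270255
Convexity effect: ½·C·(Δy)² = 0.5 × 221.85 × (0.0215)² = +0.05127508125
ΔP/P ≈ -0.270255 + 0.05127508125 = -0.21897991875
New price ≈ 134.21 × (1 - 0.21897991875) = 104.8207051045625.

C$104.82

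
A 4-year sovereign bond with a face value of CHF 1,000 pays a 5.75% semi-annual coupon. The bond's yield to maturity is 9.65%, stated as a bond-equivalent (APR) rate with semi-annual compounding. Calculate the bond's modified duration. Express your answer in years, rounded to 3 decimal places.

3.433 years

Periodic yield y = 0.04825. First find Macaulay duration:
  t   CF        PV=CF/(1+0.04825)^t    t·PV
  1        28.75        27.4267        27.4267
  2        28.75        26.1642        52.3285
  3        28.75        24.9599        74.8798
  4        28.75        23.8110        95.2442
  5        28.75        22.7150       113.5752
  6        28.75        21.6695       130.0169
  7        28.75        20.6721       144.7044
  8     1,028.75       705.6525     5,645.2199
  Σ                    873.0709     6,283.3955
P = 873.0709; Macaulay duration = 6,283.3955 / 873.0709 = 7.19689 half-year periods = 3.59845 years.
Modified duration = D_Mac / (1 + y) = 3.59845 / 1.04825 = 3.43281 years.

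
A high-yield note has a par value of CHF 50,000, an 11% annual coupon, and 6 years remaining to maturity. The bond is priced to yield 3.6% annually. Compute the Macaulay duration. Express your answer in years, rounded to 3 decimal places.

4.908 years

Periodic yield y = 0.036. Discount each cash flow and weight by its year:
  t   CF        PV=CF/(1+0.036)^t    t·PV
  1     5,500.00     5,308.8803     5,308.8803
  2     5,500.00     5,124.4018    10,248.8037
  3     5,500.00     4,946.3338    14,839.0015
  4     5,500.00     4,774.4535    19,097.8140
  5     5,500.00     4,608.5458    23,042.7292
  6    55,500.00    44,888.4336   269,330.6015
  Σ                 69,651.0489   341,867.8302
Price P = Σ PV = 69,651.0489.
Macaulay duration = Σ(t·PV) / P = 341,867.8302 / 69,651.0489 = 4.90829 years.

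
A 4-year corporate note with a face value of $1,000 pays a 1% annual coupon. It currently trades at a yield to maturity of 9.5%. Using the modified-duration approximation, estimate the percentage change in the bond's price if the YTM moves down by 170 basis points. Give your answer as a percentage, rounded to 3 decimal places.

Periodic yield y = 0.095. Modified duration first:
  t   CF        PV=CF/(1+0.095)^t    t·PV
  1        10.00         9.1324         9.1324
  2        10.00         8.3401        16.6802
  3        10.00         7.6165        22.8496
  4     1,010.00       702.5300     2,810.1201
  Σ                    727.6191     2,858.7824
P = 727.6191; D_Mac = 3.92895 yrs; D_mod = 3.92895/(1+0.095) = 3.58809 yrs.
ΔP/P ≈ -D_mod · Δy = -3.58809 × (-0.017) = +0.060997 = +6.0997%.

+6.100%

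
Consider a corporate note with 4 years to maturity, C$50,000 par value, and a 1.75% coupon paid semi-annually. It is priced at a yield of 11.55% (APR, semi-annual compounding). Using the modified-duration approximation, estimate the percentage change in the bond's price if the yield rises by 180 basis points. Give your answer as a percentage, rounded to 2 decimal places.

Periodic yield y = 0.05775. Modified duration first:
  t   CF        PV=CF/(1+0.05775)^t    t·PV
  1       437.50       413.6138       413.6138
  2       437.50       391.0317       782.0634
  3       437.50       369.6826     1,109.0477
  4       437.50       349.4990     1,397.9959
  5       437.50       330.4174     1,652.0869
  6       437.50       312.3776     1,874.2655
  7       437.50       295.3227     2,067.2588
  8    50,437.50    32,187.6507   257,501.2058
  Σ                 34,649.5954   266,797.5379
P = 34,649.5954; D_Mac = 7.69987 half-year periods = 3.84994 yrs; D_mod = 3.84994/(1+0.05775) = 3.63974 yrs.
ΔP/P ≈ -D_mod · Δy = -3.63974 × (+0.018) = -0.065515 = -6.5515%.

-6.55%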